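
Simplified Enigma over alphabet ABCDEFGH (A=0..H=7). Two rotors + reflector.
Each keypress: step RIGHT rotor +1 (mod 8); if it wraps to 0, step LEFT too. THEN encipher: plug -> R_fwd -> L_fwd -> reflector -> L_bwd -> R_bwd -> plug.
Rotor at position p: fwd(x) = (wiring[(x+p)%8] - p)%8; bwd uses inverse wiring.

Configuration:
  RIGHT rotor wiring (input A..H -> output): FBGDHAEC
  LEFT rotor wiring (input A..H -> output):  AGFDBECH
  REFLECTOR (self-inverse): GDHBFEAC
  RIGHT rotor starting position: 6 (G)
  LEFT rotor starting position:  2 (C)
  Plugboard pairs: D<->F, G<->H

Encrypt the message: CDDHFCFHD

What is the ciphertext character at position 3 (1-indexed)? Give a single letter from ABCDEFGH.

Char 1 ('C'): step: R->7, L=2; C->plug->C->R->C->L->H->refl->C->L'->D->R'->A->plug->A
Char 2 ('D'): step: R->0, L->3 (L advanced); D->plug->F->R->A->L->A->refl->G->L'->B->R'->B->plug->B
Char 3 ('D'): step: R->1, L=3; D->plug->F->R->D->L->H->refl->C->L'->H->R'->E->plug->E

E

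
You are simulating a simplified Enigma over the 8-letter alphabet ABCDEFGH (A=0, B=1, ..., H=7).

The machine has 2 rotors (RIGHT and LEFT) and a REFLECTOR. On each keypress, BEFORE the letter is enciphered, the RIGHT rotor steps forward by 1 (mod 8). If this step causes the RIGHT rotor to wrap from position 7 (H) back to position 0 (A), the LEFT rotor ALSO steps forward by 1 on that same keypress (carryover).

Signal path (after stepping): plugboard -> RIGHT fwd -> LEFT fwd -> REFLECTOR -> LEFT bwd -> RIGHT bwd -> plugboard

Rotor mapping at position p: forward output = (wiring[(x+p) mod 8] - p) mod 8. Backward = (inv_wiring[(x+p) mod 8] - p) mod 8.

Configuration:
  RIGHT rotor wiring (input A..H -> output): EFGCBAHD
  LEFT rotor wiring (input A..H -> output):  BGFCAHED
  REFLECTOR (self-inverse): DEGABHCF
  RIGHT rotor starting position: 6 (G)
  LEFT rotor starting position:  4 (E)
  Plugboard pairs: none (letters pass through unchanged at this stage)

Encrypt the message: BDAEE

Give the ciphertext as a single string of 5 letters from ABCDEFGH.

Answer: DFHCG

Derivation:
Char 1 ('B'): step: R->7, L=4; B->plug->B->R->F->L->C->refl->G->L'->H->R'->D->plug->D
Char 2 ('D'): step: R->0, L->5 (L advanced); D->plug->D->R->C->L->G->refl->C->L'->A->R'->F->plug->F
Char 3 ('A'): step: R->1, L=5; A->plug->A->R->E->L->B->refl->E->L'->D->R'->H->plug->H
Char 4 ('E'): step: R->2, L=5; E->plug->E->R->F->L->A->refl->D->L'->H->R'->C->plug->C
Char 5 ('E'): step: R->3, L=5; E->plug->E->R->A->L->C->refl->G->L'->C->R'->G->plug->G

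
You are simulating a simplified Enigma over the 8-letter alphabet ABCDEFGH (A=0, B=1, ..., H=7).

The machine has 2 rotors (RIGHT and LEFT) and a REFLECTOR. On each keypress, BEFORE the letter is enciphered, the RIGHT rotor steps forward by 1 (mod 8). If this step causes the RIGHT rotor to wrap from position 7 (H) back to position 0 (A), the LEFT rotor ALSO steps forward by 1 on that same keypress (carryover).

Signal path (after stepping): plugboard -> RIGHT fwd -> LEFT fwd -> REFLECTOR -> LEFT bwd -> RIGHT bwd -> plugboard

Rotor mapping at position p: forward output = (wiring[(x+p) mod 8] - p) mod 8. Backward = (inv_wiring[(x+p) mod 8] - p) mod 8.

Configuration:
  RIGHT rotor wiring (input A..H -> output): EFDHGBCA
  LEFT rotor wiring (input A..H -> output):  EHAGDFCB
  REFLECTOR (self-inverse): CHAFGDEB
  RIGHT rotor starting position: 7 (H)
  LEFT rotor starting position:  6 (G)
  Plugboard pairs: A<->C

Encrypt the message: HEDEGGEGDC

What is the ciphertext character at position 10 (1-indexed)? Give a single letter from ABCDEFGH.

Char 1 ('H'): step: R->0, L->7 (L advanced); H->plug->H->R->A->L->C->refl->A->L'->C->R'->G->plug->G
Char 2 ('E'): step: R->1, L=7; E->plug->E->R->A->L->C->refl->A->L'->C->R'->B->plug->B
Char 3 ('D'): step: R->2, L=7; D->plug->D->R->H->L->D->refl->F->L'->B->R'->A->plug->C
Char 4 ('E'): step: R->3, L=7; E->plug->E->R->F->L->E->refl->G->L'->G->R'->C->plug->A
Char 5 ('G'): step: R->4, L=7; G->plug->G->R->H->L->D->refl->F->L'->B->R'->F->plug->F
Char 6 ('G'): step: R->5, L=7; G->plug->G->R->C->L->A->refl->C->L'->A->R'->E->plug->E
Char 7 ('E'): step: R->6, L=7; E->plug->E->R->F->L->E->refl->G->L'->G->R'->C->plug->A
Char 8 ('G'): step: R->7, L=7; G->plug->G->R->C->L->A->refl->C->L'->A->R'->E->plug->E
Char 9 ('D'): step: R->0, L->0 (L advanced); D->plug->D->R->H->L->B->refl->H->L'->B->R'->F->plug->F
Char 10 ('C'): step: R->1, L=0; C->plug->A->R->E->L->D->refl->F->L'->F->R'->D->plug->D

D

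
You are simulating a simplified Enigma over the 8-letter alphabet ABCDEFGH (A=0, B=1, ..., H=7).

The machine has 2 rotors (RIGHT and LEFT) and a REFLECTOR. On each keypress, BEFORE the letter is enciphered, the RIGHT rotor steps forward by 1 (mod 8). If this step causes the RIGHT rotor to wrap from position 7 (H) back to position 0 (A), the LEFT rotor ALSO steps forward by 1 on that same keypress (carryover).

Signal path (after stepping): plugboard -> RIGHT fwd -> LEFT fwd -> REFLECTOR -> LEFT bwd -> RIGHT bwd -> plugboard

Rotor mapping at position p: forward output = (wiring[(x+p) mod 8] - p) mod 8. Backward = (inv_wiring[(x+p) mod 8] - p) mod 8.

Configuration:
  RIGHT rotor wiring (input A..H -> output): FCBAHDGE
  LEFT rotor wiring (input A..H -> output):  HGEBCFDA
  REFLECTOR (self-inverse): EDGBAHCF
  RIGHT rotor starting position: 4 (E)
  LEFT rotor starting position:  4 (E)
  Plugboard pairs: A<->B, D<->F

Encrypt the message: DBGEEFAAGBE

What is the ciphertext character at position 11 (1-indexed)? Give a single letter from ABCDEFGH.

Char 1 ('D'): step: R->5, L=4; D->plug->F->R->E->L->D->refl->B->L'->B->R'->B->plug->A
Char 2 ('B'): step: R->6, L=4; B->plug->A->R->A->L->G->refl->C->L'->F->R'->H->plug->H
Char 3 ('G'): step: R->7, L=4; G->plug->G->R->E->L->D->refl->B->L'->B->R'->E->plug->E
Char 4 ('E'): step: R->0, L->5 (L advanced); E->plug->E->R->H->L->F->refl->H->L'->F->R'->A->plug->B
Char 5 ('E'): step: R->1, L=5; E->plug->E->R->C->L->D->refl->B->L'->E->R'->H->plug->H
Char 6 ('F'): step: R->2, L=5; F->plug->D->R->B->L->G->refl->C->L'->D->R'->G->plug->G
Char 7 ('A'): step: R->3, L=5; A->plug->B->R->E->L->B->refl->D->L'->C->R'->F->plug->D
Char 8 ('A'): step: R->4, L=5; A->plug->B->R->H->L->F->refl->H->L'->F->R'->G->plug->G
Char 9 ('G'): step: R->5, L=5; G->plug->G->R->D->L->C->refl->G->L'->B->R'->B->plug->A
Char 10 ('B'): step: R->6, L=5; B->plug->A->R->A->L->A->refl->E->L'->G->R'->B->plug->A
Char 11 ('E'): step: R->7, L=5; E->plug->E->R->B->L->G->refl->C->L'->D->R'->C->plug->C

C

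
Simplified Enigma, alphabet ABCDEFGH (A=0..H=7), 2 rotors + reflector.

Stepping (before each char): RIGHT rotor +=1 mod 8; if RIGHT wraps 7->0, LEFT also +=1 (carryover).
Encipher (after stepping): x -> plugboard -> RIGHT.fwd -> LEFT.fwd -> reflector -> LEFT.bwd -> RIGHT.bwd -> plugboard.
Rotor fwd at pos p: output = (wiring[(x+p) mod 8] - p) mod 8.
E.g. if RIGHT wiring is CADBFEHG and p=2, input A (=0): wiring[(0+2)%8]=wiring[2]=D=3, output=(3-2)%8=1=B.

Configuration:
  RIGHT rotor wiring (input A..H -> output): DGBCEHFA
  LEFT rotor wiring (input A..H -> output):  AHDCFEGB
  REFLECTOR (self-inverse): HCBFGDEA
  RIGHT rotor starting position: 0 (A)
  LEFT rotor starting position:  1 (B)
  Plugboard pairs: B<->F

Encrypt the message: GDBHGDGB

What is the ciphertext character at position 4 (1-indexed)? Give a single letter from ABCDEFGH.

Char 1 ('G'): step: R->1, L=1; G->plug->G->R->H->L->H->refl->A->L'->G->R'->E->plug->E
Char 2 ('D'): step: R->2, L=1; D->plug->D->R->F->L->F->refl->D->L'->E->R'->H->plug->H
Char 3 ('B'): step: R->3, L=1; B->plug->F->R->A->L->G->refl->E->L'->D->R'->G->plug->G
Char 4 ('H'): step: R->4, L=1; H->plug->H->R->G->L->A->refl->H->L'->H->R'->E->plug->E

E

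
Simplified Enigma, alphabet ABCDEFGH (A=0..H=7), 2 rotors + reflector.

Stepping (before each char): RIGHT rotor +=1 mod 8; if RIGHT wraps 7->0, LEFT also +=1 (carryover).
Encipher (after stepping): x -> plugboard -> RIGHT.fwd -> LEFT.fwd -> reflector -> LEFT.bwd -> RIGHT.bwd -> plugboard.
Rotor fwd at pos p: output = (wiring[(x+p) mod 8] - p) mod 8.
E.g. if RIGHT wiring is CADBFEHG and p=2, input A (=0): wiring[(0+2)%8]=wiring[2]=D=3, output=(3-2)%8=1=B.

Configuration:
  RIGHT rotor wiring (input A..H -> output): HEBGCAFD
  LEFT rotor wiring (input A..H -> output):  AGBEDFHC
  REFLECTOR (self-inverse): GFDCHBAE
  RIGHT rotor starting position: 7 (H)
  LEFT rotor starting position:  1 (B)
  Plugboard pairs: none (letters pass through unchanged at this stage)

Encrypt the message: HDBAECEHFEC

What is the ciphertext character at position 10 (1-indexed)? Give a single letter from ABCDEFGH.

Char 1 ('H'): step: R->0, L->2 (L advanced); H->plug->H->R->D->L->D->refl->C->L'->B->R'->C->plug->C
Char 2 ('D'): step: R->1, L=2; D->plug->D->R->B->L->C->refl->D->L'->D->R'->A->plug->A
Char 3 ('B'): step: R->2, L=2; B->plug->B->R->E->L->F->refl->B->L'->C->R'->H->plug->H
Char 4 ('A'): step: R->3, L=2; A->plug->A->R->D->L->D->refl->C->L'->B->R'->G->plug->G
Char 5 ('E'): step: R->4, L=2; E->plug->E->R->D->L->D->refl->C->L'->B->R'->C->plug->C
Char 6 ('C'): step: R->5, L=2; C->plug->C->R->G->L->G->refl->A->L'->F->R'->H->plug->H
Char 7 ('E'): step: R->6, L=2; E->plug->E->R->D->L->D->refl->C->L'->B->R'->C->plug->C
Char 8 ('H'): step: R->7, L=2; H->plug->H->R->G->L->G->refl->A->L'->F->R'->C->plug->C
Char 9 ('F'): step: R->0, L->3 (L advanced); F->plug->F->R->A->L->B->refl->F->L'->F->R'->G->plug->G
Char 10 ('E'): step: R->1, L=3; E->plug->E->R->H->L->G->refl->A->L'->B->R'->D->plug->D

D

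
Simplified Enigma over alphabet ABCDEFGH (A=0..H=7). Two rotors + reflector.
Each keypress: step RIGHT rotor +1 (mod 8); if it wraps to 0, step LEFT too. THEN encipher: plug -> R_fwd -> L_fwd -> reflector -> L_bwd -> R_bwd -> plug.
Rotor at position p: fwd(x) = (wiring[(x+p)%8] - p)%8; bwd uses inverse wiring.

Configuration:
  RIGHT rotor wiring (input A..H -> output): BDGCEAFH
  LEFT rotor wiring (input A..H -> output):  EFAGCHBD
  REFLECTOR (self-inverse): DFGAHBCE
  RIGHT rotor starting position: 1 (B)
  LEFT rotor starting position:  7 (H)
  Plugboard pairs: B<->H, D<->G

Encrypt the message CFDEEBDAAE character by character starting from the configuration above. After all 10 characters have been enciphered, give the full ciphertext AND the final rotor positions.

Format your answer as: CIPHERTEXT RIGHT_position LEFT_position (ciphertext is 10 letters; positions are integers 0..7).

Char 1 ('C'): step: R->2, L=7; C->plug->C->R->C->L->G->refl->C->L'->H->R'->G->plug->D
Char 2 ('F'): step: R->3, L=7; F->plug->F->R->G->L->A->refl->D->L'->F->R'->C->plug->C
Char 3 ('D'): step: R->4, L=7; D->plug->G->R->C->L->G->refl->C->L'->H->R'->F->plug->F
Char 4 ('E'): step: R->5, L=7; E->plug->E->R->G->L->A->refl->D->L'->F->R'->G->plug->D
Char 5 ('E'): step: R->6, L=7; E->plug->E->R->A->L->E->refl->H->L'->E->R'->F->plug->F
Char 6 ('B'): step: R->7, L=7; B->plug->H->R->G->L->A->refl->D->L'->F->R'->F->plug->F
Char 7 ('D'): step: R->0, L->0 (L advanced); D->plug->G->R->F->L->H->refl->E->L'->A->R'->F->plug->F
Char 8 ('A'): step: R->1, L=0; A->plug->A->R->C->L->A->refl->D->L'->H->R'->E->plug->E
Char 9 ('A'): step: R->2, L=0; A->plug->A->R->E->L->C->refl->G->L'->D->R'->E->plug->E
Char 10 ('E'): step: R->3, L=0; E->plug->E->R->E->L->C->refl->G->L'->D->R'->H->plug->B
Final: ciphertext=DCFDFFFEEB, RIGHT=3, LEFT=0

Answer: DCFDFFFEEB 3 0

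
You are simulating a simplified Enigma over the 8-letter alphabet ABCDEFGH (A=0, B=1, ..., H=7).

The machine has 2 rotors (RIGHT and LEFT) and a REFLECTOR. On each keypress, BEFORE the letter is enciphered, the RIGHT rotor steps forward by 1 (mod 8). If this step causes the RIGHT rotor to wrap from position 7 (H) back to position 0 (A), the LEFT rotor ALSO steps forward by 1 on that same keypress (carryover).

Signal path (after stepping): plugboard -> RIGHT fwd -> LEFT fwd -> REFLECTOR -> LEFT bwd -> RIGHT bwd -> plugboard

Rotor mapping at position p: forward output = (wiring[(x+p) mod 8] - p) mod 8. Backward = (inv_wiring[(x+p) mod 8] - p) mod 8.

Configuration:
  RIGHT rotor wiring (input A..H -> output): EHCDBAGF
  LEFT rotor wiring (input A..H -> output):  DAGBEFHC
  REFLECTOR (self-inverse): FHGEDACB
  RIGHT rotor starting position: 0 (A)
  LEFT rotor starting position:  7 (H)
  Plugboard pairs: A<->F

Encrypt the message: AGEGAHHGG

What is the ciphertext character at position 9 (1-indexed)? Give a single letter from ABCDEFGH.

Char 1 ('A'): step: R->1, L=7; A->plug->F->R->F->L->F->refl->A->L'->H->R'->E->plug->E
Char 2 ('G'): step: R->2, L=7; G->plug->G->R->C->L->B->refl->H->L'->D->R'->F->plug->A
Char 3 ('E'): step: R->3, L=7; E->plug->E->R->C->L->B->refl->H->L'->D->R'->D->plug->D
Char 4 ('G'): step: R->4, L=7; G->plug->G->R->G->L->G->refl->C->L'->E->R'->B->plug->B
Char 5 ('A'): step: R->5, L=7; A->plug->F->R->F->L->F->refl->A->L'->H->R'->D->plug->D
Char 6 ('H'): step: R->6, L=7; H->plug->H->R->C->L->B->refl->H->L'->D->R'->G->plug->G
Char 7 ('H'): step: R->7, L=7; H->plug->H->R->H->L->A->refl->F->L'->F->R'->B->plug->B
Char 8 ('G'): step: R->0, L->0 (L advanced); G->plug->G->R->G->L->H->refl->B->L'->D->R'->D->plug->D
Char 9 ('G'): step: R->1, L=0; G->plug->G->R->E->L->E->refl->D->L'->A->R'->D->plug->D

D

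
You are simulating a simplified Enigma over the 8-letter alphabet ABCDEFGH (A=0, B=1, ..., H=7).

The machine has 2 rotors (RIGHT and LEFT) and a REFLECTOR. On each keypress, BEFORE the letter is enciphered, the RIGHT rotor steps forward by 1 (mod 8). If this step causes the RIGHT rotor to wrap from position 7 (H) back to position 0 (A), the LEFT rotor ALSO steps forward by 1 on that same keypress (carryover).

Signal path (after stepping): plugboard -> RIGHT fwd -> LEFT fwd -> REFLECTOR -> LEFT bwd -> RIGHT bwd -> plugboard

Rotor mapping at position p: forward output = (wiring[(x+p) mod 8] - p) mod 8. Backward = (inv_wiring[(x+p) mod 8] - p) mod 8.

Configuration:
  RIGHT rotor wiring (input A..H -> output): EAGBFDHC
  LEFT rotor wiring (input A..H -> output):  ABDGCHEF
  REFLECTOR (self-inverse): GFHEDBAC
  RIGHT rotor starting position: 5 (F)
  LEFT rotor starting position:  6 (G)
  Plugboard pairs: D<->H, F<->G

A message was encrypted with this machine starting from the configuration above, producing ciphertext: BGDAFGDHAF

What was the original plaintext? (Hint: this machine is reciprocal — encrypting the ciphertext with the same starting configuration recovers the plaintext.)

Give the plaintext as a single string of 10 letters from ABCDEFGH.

Char 1 ('B'): step: R->6, L=6; B->plug->B->R->E->L->F->refl->B->L'->H->R'->G->plug->F
Char 2 ('G'): step: R->7, L=6; G->plug->F->R->G->L->E->refl->D->L'->D->R'->A->plug->A
Char 3 ('D'): step: R->0, L->7 (L advanced); D->plug->H->R->C->L->C->refl->H->L'->E->R'->A->plug->A
Char 4 ('A'): step: R->1, L=7; A->plug->A->R->H->L->F->refl->B->L'->B->R'->G->plug->F
Char 5 ('F'): step: R->2, L=7; F->plug->G->R->C->L->C->refl->H->L'->E->R'->A->plug->A
Char 6 ('G'): step: R->3, L=7; G->plug->F->R->B->L->B->refl->F->L'->H->R'->E->plug->E
Char 7 ('D'): step: R->4, L=7; D->plug->H->R->F->L->D->refl->E->L'->D->R'->C->plug->C
Char 8 ('H'): step: R->5, L=7; H->plug->D->R->H->L->F->refl->B->L'->B->R'->F->plug->G
Char 9 ('A'): step: R->6, L=7; A->plug->A->R->B->L->B->refl->F->L'->H->R'->G->plug->F
Char 10 ('F'): step: R->7, L=7; F->plug->G->R->E->L->H->refl->C->L'->C->R'->E->plug->E

Answer: FAAFAECGFE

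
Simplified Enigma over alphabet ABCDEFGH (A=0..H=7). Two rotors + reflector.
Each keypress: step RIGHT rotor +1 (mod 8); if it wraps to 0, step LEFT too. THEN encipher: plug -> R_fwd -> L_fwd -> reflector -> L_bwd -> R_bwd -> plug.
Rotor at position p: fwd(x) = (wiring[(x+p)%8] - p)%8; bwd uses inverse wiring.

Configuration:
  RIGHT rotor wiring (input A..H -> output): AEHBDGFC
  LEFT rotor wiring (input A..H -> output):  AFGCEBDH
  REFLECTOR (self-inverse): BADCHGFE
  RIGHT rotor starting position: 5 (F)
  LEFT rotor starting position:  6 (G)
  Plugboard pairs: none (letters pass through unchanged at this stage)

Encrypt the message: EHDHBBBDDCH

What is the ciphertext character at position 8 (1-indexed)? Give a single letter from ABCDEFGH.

Char 1 ('E'): step: R->6, L=6; E->plug->E->R->B->L->B->refl->A->L'->E->R'->B->plug->B
Char 2 ('H'): step: R->7, L=6; H->plug->H->R->G->L->G->refl->F->L'->A->R'->D->plug->D
Char 3 ('D'): step: R->0, L->7 (L advanced); D->plug->D->R->B->L->B->refl->A->L'->A->R'->A->plug->A
Char 4 ('H'): step: R->1, L=7; H->plug->H->R->H->L->E->refl->H->L'->D->R'->A->plug->A
Char 5 ('B'): step: R->2, L=7; B->plug->B->R->H->L->E->refl->H->L'->D->R'->E->plug->E
Char 6 ('B'): step: R->3, L=7; B->plug->B->R->A->L->A->refl->B->L'->B->R'->G->plug->G
Char 7 ('B'): step: R->4, L=7; B->plug->B->R->C->L->G->refl->F->L'->F->R'->H->plug->H
Char 8 ('D'): step: R->5, L=7; D->plug->D->R->D->L->H->refl->E->L'->H->R'->E->plug->E

E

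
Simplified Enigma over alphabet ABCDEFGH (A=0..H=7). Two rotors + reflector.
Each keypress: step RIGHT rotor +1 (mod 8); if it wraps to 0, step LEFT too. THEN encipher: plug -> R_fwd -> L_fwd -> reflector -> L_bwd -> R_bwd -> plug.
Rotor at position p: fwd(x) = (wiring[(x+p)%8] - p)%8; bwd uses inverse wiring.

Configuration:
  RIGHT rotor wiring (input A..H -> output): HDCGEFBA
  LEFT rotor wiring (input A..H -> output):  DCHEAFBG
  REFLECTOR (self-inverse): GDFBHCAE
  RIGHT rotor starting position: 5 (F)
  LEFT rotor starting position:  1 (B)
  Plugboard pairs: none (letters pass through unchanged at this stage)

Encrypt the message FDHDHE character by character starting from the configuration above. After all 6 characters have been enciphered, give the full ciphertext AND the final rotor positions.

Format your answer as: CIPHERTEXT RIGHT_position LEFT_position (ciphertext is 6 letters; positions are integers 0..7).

Answer: BCGHAF 3 2

Derivation:
Char 1 ('F'): step: R->6, L=1; F->plug->F->R->A->L->B->refl->D->L'->C->R'->B->plug->B
Char 2 ('D'): step: R->7, L=1; D->plug->D->R->D->L->H->refl->E->L'->E->R'->C->plug->C
Char 3 ('H'): step: R->0, L->2 (L advanced); H->plug->H->R->A->L->F->refl->C->L'->B->R'->G->plug->G
Char 4 ('D'): step: R->1, L=2; D->plug->D->R->D->L->D->refl->B->L'->G->R'->H->plug->H
Char 5 ('H'): step: R->2, L=2; H->plug->H->R->B->L->C->refl->F->L'->A->R'->A->plug->A
Char 6 ('E'): step: R->3, L=2; E->plug->E->R->F->L->E->refl->H->L'->E->R'->F->plug->F
Final: ciphertext=BCGHAF, RIGHT=3, LEFT=2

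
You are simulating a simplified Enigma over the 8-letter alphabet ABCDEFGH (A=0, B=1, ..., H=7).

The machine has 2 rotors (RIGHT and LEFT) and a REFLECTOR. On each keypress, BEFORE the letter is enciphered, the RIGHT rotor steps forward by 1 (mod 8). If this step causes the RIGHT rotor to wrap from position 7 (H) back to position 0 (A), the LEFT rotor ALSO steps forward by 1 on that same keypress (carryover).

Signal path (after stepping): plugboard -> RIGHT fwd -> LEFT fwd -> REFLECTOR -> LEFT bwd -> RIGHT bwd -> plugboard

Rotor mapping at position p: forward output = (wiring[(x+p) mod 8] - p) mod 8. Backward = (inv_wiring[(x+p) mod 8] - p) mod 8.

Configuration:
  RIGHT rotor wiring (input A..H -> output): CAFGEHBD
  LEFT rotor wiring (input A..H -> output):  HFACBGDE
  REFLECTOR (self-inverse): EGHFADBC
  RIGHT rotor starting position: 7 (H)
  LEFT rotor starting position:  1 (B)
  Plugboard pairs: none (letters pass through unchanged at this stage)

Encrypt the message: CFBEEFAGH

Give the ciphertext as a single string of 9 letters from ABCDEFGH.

Answer: ABGCDBHAC

Derivation:
Char 1 ('C'): step: R->0, L->2 (L advanced); C->plug->C->R->F->L->C->refl->H->L'->C->R'->A->plug->A
Char 2 ('F'): step: R->1, L=2; F->plug->F->R->A->L->G->refl->B->L'->E->R'->B->plug->B
Char 3 ('B'): step: R->2, L=2; B->plug->B->R->E->L->B->refl->G->L'->A->R'->G->plug->G
Char 4 ('E'): step: R->3, L=2; E->plug->E->R->A->L->G->refl->B->L'->E->R'->C->plug->C
Char 5 ('E'): step: R->4, L=2; E->plug->E->R->G->L->F->refl->D->L'->H->R'->D->plug->D
Char 6 ('F'): step: R->5, L=2; F->plug->F->R->A->L->G->refl->B->L'->E->R'->B->plug->B
Char 7 ('A'): step: R->6, L=2; A->plug->A->R->D->L->E->refl->A->L'->B->R'->H->plug->H
Char 8 ('G'): step: R->7, L=2; G->plug->G->R->A->L->G->refl->B->L'->E->R'->A->plug->A
Char 9 ('H'): step: R->0, L->3 (L advanced); H->plug->H->R->D->L->A->refl->E->L'->F->R'->C->plug->C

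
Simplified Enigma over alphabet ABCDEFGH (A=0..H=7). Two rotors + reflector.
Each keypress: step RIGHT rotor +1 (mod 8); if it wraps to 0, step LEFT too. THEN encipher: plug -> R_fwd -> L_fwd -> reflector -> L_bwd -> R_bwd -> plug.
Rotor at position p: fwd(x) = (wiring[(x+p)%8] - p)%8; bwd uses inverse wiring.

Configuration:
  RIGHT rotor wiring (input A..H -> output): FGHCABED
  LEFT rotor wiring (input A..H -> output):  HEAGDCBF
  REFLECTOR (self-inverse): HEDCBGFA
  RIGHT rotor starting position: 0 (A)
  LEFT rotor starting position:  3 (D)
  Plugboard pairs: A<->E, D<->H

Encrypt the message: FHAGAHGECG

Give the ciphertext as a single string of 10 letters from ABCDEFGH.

Char 1 ('F'): step: R->1, L=3; F->plug->F->R->D->L->G->refl->F->L'->H->R'->D->plug->H
Char 2 ('H'): step: R->2, L=3; H->plug->D->R->H->L->F->refl->G->L'->D->R'->G->plug->G
Char 3 ('A'): step: R->3, L=3; A->plug->E->R->A->L->D->refl->C->L'->E->R'->H->plug->D
Char 4 ('G'): step: R->4, L=3; G->plug->G->R->D->L->G->refl->F->L'->H->R'->D->plug->H
Char 5 ('A'): step: R->5, L=3; A->plug->E->R->B->L->A->refl->H->L'->C->R'->F->plug->F
Char 6 ('H'): step: R->6, L=3; H->plug->D->R->A->L->D->refl->C->L'->E->R'->F->plug->F
Char 7 ('G'): step: R->7, L=3; G->plug->G->R->C->L->H->refl->A->L'->B->R'->F->plug->F
Char 8 ('E'): step: R->0, L->4 (L advanced); E->plug->A->R->F->L->A->refl->H->L'->A->R'->E->plug->A
Char 9 ('C'): step: R->1, L=4; C->plug->C->R->B->L->G->refl->F->L'->C->R'->G->plug->G
Char 10 ('G'): step: R->2, L=4; G->plug->G->R->D->L->B->refl->E->L'->G->R'->C->plug->C

Answer: HGDHFFFAGC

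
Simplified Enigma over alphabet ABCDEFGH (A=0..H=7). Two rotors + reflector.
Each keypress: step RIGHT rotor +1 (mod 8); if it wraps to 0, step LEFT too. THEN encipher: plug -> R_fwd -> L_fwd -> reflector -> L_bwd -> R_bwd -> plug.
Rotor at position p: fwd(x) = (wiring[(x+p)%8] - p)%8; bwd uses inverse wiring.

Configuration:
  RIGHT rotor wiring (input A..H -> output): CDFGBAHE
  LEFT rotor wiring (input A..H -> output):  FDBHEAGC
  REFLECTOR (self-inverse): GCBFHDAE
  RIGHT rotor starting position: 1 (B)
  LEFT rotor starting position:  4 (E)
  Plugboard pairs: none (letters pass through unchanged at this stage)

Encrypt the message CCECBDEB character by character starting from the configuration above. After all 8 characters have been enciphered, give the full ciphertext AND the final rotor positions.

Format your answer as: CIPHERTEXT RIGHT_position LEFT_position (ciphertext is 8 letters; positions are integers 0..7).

Char 1 ('C'): step: R->2, L=4; C->plug->C->R->H->L->D->refl->F->L'->G->R'->D->plug->D
Char 2 ('C'): step: R->3, L=4; C->plug->C->R->F->L->H->refl->E->L'->B->R'->E->plug->E
Char 3 ('E'): step: R->4, L=4; E->plug->E->R->G->L->F->refl->D->L'->H->R'->F->plug->F
Char 4 ('C'): step: R->5, L=4; C->plug->C->R->H->L->D->refl->F->L'->G->R'->E->plug->E
Char 5 ('B'): step: R->6, L=4; B->plug->B->R->G->L->F->refl->D->L'->H->R'->E->plug->E
Char 6 ('D'): step: R->7, L=4; D->plug->D->R->G->L->F->refl->D->L'->H->R'->E->plug->E
Char 7 ('E'): step: R->0, L->5 (L advanced); E->plug->E->R->B->L->B->refl->C->L'->G->R'->D->plug->D
Char 8 ('B'): step: R->1, L=5; B->plug->B->R->E->L->G->refl->A->L'->D->R'->G->plug->G
Final: ciphertext=DEFEEEDG, RIGHT=1, LEFT=5

Answer: DEFEEEDG 1 5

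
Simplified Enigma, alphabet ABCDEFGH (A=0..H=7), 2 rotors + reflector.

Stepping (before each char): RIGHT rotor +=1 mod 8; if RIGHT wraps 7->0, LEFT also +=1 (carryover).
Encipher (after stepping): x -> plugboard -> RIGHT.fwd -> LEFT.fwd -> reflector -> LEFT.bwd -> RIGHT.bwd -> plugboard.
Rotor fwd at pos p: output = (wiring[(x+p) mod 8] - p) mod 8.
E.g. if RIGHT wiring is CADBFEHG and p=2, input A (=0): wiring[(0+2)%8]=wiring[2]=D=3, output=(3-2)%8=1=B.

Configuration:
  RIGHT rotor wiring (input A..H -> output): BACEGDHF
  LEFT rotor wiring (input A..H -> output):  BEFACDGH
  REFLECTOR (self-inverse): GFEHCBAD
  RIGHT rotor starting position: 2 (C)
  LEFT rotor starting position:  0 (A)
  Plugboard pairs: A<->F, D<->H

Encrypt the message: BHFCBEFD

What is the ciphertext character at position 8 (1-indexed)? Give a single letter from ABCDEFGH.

Char 1 ('B'): step: R->3, L=0; B->plug->B->R->D->L->A->refl->G->L'->G->R'->F->plug->A
Char 2 ('H'): step: R->4, L=0; H->plug->D->R->B->L->E->refl->C->L'->E->R'->F->plug->A
Char 3 ('F'): step: R->5, L=0; F->plug->A->R->G->L->G->refl->A->L'->D->R'->E->plug->E
Char 4 ('C'): step: R->6, L=0; C->plug->C->R->D->L->A->refl->G->L'->G->R'->F->plug->A
Char 5 ('B'): step: R->7, L=0; B->plug->B->R->C->L->F->refl->B->L'->A->R'->H->plug->D
Char 6 ('E'): step: R->0, L->1 (L advanced); E->plug->E->R->G->L->G->refl->A->L'->H->R'->G->plug->G
Char 7 ('F'): step: R->1, L=1; F->plug->A->R->H->L->A->refl->G->L'->G->R'->F->plug->A
Char 8 ('D'): step: R->2, L=1; D->plug->H->R->G->L->G->refl->A->L'->H->R'->G->plug->G

G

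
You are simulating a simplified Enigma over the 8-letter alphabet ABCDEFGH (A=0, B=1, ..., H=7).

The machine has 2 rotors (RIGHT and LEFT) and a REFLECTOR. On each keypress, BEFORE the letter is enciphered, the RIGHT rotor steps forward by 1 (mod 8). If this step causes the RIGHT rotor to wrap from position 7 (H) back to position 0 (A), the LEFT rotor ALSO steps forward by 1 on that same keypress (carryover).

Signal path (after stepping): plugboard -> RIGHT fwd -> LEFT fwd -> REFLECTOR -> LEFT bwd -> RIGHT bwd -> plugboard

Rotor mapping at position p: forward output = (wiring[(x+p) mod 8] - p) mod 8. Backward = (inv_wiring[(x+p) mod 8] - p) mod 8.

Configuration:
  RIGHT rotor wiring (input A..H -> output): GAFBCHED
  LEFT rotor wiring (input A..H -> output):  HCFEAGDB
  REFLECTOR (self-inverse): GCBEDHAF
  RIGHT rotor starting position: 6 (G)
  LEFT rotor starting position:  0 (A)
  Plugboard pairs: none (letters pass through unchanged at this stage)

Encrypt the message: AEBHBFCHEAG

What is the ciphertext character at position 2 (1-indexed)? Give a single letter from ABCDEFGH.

Char 1 ('A'): step: R->7, L=0; A->plug->A->R->E->L->A->refl->G->L'->F->R'->H->plug->H
Char 2 ('E'): step: R->0, L->1 (L advanced); E->plug->E->R->C->L->D->refl->E->L'->B->R'->D->plug->D

D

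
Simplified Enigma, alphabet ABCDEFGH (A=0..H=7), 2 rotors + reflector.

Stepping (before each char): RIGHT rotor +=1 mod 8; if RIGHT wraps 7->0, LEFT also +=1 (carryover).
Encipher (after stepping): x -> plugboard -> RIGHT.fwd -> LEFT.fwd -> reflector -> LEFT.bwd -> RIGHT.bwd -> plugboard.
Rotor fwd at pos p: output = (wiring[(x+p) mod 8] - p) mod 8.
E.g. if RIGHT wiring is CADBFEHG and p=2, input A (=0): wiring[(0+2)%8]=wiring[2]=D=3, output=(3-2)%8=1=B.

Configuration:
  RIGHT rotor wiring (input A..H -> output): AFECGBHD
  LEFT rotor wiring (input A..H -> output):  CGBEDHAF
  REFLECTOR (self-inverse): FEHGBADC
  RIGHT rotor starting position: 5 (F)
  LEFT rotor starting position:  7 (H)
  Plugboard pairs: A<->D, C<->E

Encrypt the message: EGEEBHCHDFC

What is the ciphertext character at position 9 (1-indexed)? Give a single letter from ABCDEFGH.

Char 1 ('E'): step: R->6, L=7; E->plug->C->R->C->L->H->refl->C->L'->D->R'->H->plug->H
Char 2 ('G'): step: R->7, L=7; G->plug->G->R->C->L->H->refl->C->L'->D->R'->E->plug->C
Char 3 ('E'): step: R->0, L->0 (L advanced); E->plug->C->R->E->L->D->refl->G->L'->B->R'->F->plug->F
Char 4 ('E'): step: R->1, L=0; E->plug->C->R->B->L->G->refl->D->L'->E->R'->A->plug->D
Char 5 ('B'): step: R->2, L=0; B->plug->B->R->A->L->C->refl->H->L'->F->R'->E->plug->C
Char 6 ('H'): step: R->3, L=0; H->plug->H->R->B->L->G->refl->D->L'->E->R'->D->plug->A
Char 7 ('C'): step: R->4, L=0; C->plug->E->R->E->L->D->refl->G->L'->B->R'->F->plug->F
Char 8 ('H'): step: R->5, L=0; H->plug->H->R->B->L->G->refl->D->L'->E->R'->A->plug->D
Char 9 ('D'): step: R->6, L=0; D->plug->A->R->B->L->G->refl->D->L'->E->R'->F->plug->F

F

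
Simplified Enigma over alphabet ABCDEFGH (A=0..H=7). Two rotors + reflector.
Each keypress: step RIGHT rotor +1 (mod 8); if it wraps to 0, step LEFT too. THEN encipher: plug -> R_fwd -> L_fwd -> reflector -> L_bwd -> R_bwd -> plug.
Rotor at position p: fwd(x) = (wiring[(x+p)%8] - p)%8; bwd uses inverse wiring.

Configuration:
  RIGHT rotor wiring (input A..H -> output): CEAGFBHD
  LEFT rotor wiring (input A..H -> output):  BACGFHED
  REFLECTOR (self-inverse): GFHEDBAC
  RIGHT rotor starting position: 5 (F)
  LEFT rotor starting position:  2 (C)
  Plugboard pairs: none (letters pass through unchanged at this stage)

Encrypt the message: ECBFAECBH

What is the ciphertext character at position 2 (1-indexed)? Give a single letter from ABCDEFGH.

Char 1 ('E'): step: R->6, L=2; E->plug->E->R->C->L->D->refl->E->L'->B->R'->A->plug->A
Char 2 ('C'): step: R->7, L=2; C->plug->C->R->F->L->B->refl->F->L'->D->R'->B->plug->B

B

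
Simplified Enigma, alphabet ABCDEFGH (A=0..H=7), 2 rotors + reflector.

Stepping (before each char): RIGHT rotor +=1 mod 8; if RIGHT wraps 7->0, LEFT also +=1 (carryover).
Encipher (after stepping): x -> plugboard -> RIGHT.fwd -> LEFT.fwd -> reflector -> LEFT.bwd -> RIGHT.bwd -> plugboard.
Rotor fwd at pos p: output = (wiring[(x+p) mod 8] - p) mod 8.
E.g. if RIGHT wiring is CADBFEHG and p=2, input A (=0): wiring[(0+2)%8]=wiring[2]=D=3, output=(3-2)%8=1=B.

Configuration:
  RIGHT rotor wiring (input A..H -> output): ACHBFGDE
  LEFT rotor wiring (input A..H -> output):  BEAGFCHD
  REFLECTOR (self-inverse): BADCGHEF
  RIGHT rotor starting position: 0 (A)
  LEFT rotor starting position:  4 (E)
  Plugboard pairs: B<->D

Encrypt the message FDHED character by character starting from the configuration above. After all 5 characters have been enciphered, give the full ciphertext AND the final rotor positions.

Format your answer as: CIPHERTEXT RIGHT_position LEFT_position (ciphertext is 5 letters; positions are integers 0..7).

Char 1 ('F'): step: R->1, L=4; F->plug->F->R->C->L->D->refl->C->L'->H->R'->H->plug->H
Char 2 ('D'): step: R->2, L=4; D->plug->B->R->H->L->C->refl->D->L'->C->R'->F->plug->F
Char 3 ('H'): step: R->3, L=4; H->plug->H->R->E->L->F->refl->H->L'->D->R'->C->plug->C
Char 4 ('E'): step: R->4, L=4; E->plug->E->R->E->L->F->refl->H->L'->D->R'->G->plug->G
Char 5 ('D'): step: R->5, L=4; D->plug->B->R->G->L->E->refl->G->L'->B->R'->A->plug->A
Final: ciphertext=HFCGA, RIGHT=5, LEFT=4

Answer: HFCGA 5 4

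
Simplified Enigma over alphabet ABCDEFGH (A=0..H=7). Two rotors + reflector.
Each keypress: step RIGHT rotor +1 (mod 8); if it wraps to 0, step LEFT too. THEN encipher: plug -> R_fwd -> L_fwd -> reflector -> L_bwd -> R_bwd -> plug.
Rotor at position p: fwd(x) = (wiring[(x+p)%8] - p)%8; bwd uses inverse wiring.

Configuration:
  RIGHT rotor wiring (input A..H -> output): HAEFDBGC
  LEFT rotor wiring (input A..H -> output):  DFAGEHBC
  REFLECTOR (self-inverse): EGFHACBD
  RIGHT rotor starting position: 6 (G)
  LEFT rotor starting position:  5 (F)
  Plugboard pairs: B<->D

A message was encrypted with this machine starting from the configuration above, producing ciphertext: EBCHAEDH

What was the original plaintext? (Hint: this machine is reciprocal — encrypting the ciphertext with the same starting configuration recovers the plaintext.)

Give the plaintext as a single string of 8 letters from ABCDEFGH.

Char 1 ('E'): step: R->7, L=5; E->plug->E->R->G->L->B->refl->G->L'->D->R'->A->plug->A
Char 2 ('B'): step: R->0, L->6 (L advanced); B->plug->D->R->F->L->A->refl->E->L'->B->R'->F->plug->F
Char 3 ('C'): step: R->1, L=6; C->plug->C->R->E->L->C->refl->F->L'->C->R'->D->plug->B
Char 4 ('H'): step: R->2, L=6; H->plug->H->R->G->L->G->refl->B->L'->H->R'->D->plug->B
Char 5 ('A'): step: R->3, L=6; A->plug->A->R->C->L->F->refl->C->L'->E->R'->F->plug->F
Char 6 ('E'): step: R->4, L=6; E->plug->E->R->D->L->H->refl->D->L'->A->R'->G->plug->G
Char 7 ('D'): step: R->5, L=6; D->plug->B->R->B->L->E->refl->A->L'->F->R'->C->plug->C
Char 8 ('H'): step: R->6, L=6; H->plug->H->R->D->L->H->refl->D->L'->A->R'->A->plug->A

Answer: AFBBFGCA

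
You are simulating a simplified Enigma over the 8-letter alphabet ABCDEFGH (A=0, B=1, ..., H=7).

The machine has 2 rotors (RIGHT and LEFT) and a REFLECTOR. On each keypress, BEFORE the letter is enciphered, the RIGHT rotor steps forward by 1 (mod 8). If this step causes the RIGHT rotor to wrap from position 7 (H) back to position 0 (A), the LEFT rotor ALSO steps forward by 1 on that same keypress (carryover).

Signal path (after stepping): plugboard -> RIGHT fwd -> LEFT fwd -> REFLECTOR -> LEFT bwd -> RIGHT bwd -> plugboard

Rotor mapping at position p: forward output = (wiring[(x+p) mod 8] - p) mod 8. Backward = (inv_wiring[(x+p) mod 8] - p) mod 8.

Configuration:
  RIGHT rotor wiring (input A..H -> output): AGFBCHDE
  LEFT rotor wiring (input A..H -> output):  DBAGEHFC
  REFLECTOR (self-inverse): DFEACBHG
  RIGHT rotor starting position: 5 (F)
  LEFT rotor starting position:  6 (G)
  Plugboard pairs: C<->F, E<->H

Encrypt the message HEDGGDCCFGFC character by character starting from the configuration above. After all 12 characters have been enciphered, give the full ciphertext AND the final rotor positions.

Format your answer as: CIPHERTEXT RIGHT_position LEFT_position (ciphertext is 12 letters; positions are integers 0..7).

Char 1 ('H'): step: R->6, L=6; H->plug->E->R->H->L->B->refl->F->L'->C->R'->C->plug->F
Char 2 ('E'): step: R->7, L=6; E->plug->H->R->E->L->C->refl->E->L'->B->R'->B->plug->B
Char 3 ('D'): step: R->0, L->7 (L advanced); D->plug->D->R->B->L->E->refl->C->L'->C->R'->E->plug->H
Char 4 ('G'): step: R->1, L=7; G->plug->G->R->D->L->B->refl->F->L'->F->R'->A->plug->A
Char 5 ('G'): step: R->2, L=7; G->plug->G->R->G->L->A->refl->D->L'->A->R'->C->plug->F
Char 6 ('D'): step: R->3, L=7; D->plug->D->R->A->L->D->refl->A->L'->G->R'->A->plug->A
Char 7 ('C'): step: R->4, L=7; C->plug->F->R->C->L->C->refl->E->L'->B->R'->G->plug->G
Char 8 ('C'): step: R->5, L=7; C->plug->F->R->A->L->D->refl->A->L'->G->R'->B->plug->B
Char 9 ('F'): step: R->6, L=7; F->plug->C->R->C->L->C->refl->E->L'->B->R'->H->plug->E
Char 10 ('G'): step: R->7, L=7; G->plug->G->R->A->L->D->refl->A->L'->G->R'->D->plug->D
Char 11 ('F'): step: R->0, L->0 (L advanced); F->plug->C->R->F->L->H->refl->G->L'->D->R'->G->plug->G
Char 12 ('C'): step: R->1, L=0; C->plug->F->R->C->L->A->refl->D->L'->A->R'->C->plug->F
Final: ciphertext=FBHAFAGBEDGF, RIGHT=1, LEFT=0

Answer: FBHAFAGBEDGF 1 0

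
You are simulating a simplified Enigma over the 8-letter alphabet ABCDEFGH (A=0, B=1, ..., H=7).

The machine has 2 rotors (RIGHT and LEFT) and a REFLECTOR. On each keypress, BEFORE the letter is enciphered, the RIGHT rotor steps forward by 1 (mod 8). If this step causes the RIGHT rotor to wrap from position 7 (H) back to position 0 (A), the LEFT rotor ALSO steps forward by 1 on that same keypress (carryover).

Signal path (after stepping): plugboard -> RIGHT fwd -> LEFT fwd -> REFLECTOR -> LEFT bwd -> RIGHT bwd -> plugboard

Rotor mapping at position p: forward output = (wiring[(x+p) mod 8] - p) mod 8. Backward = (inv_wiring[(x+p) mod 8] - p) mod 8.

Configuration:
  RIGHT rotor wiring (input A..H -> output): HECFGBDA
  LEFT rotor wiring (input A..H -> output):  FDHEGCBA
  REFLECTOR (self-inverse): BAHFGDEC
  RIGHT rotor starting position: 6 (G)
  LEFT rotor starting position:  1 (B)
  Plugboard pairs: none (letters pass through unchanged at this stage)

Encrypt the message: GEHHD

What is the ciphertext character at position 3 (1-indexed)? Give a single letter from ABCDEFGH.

Char 1 ('G'): step: R->7, L=1; G->plug->G->R->C->L->D->refl->F->L'->D->R'->D->plug->D
Char 2 ('E'): step: R->0, L->2 (L advanced); E->plug->E->R->G->L->D->refl->F->L'->A->R'->H->plug->H
Char 3 ('H'): step: R->1, L=2; H->plug->H->R->G->L->D->refl->F->L'->A->R'->E->plug->E

E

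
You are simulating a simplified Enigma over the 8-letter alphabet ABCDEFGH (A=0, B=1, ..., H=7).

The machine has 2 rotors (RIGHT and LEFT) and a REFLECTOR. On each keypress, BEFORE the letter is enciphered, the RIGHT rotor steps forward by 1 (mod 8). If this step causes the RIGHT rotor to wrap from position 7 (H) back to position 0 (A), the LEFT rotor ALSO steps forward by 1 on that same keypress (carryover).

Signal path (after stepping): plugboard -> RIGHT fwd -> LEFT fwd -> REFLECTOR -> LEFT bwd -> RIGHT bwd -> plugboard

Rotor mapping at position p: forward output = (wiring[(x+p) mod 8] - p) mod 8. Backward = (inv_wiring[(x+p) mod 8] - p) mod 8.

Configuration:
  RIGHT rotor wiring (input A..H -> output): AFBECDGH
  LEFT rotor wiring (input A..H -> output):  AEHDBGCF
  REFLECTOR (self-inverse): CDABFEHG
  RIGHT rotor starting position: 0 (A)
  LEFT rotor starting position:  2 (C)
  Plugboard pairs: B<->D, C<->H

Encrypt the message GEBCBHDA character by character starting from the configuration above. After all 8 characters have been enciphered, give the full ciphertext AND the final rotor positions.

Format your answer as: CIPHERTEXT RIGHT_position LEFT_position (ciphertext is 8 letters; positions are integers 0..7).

Answer: EAHBEFEB 0 3

Derivation:
Char 1 ('G'): step: R->1, L=2; G->plug->G->R->G->L->G->refl->H->L'->C->R'->E->plug->E
Char 2 ('E'): step: R->2, L=2; E->plug->E->R->E->L->A->refl->C->L'->H->R'->A->plug->A
Char 3 ('B'): step: R->3, L=2; B->plug->D->R->D->L->E->refl->F->L'->A->R'->C->plug->H
Char 4 ('C'): step: R->4, L=2; C->plug->H->R->A->L->F->refl->E->L'->D->R'->D->plug->B
Char 5 ('B'): step: R->5, L=2; B->plug->D->R->D->L->E->refl->F->L'->A->R'->E->plug->E
Char 6 ('H'): step: R->6, L=2; H->plug->C->R->C->L->H->refl->G->L'->G->R'->F->plug->F
Char 7 ('D'): step: R->7, L=2; D->plug->B->R->B->L->B->refl->D->L'->F->R'->E->plug->E
Char 8 ('A'): step: R->0, L->3 (L advanced); A->plug->A->R->A->L->A->refl->C->L'->E->R'->D->plug->B
Final: ciphertext=EAHBEFEB, RIGHT=0, LEFT=3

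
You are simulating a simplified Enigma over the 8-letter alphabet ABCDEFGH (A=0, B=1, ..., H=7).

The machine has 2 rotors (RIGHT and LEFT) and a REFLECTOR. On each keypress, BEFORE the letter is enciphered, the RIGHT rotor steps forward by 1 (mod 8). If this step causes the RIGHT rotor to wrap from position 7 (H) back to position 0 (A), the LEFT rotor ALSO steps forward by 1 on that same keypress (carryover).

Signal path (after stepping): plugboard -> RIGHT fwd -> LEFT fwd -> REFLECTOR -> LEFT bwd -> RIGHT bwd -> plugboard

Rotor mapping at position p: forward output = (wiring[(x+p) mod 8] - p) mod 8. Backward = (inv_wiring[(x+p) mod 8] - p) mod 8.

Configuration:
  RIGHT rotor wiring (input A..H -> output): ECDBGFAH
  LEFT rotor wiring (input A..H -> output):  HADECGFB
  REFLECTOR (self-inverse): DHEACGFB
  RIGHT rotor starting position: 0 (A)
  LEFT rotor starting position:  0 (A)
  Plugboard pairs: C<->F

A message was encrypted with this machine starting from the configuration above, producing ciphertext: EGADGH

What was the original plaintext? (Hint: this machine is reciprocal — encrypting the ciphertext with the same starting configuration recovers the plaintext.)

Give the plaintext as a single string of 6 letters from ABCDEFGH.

Answer: HADFBG

Derivation:
Char 1 ('E'): step: R->1, L=0; E->plug->E->R->E->L->C->refl->E->L'->D->R'->H->plug->H
Char 2 ('G'): step: R->2, L=0; G->plug->G->R->C->L->D->refl->A->L'->B->R'->A->plug->A
Char 3 ('A'): step: R->3, L=0; A->plug->A->R->G->L->F->refl->G->L'->F->R'->D->plug->D
Char 4 ('D'): step: R->4, L=0; D->plug->D->R->D->L->E->refl->C->L'->E->R'->C->plug->F
Char 5 ('G'): step: R->5, L=0; G->plug->G->R->E->L->C->refl->E->L'->D->R'->B->plug->B
Char 6 ('H'): step: R->6, L=0; H->plug->H->R->H->L->B->refl->H->L'->A->R'->G->plug->G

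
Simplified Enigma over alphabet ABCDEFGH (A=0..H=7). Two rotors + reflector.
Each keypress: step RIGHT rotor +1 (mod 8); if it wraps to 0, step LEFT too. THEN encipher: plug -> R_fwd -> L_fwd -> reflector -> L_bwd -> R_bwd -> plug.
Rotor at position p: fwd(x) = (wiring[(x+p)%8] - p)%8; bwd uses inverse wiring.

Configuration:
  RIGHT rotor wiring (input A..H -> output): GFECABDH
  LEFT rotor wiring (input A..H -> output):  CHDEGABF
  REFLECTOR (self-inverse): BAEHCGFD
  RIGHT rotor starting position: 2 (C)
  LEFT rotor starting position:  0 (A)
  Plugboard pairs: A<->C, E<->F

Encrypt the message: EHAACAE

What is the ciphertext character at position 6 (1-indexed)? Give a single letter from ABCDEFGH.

Char 1 ('E'): step: R->3, L=0; E->plug->F->R->D->L->E->refl->C->L'->A->R'->D->plug->D
Char 2 ('H'): step: R->4, L=0; H->plug->H->R->G->L->B->refl->A->L'->F->R'->B->plug->B
Char 3 ('A'): step: R->5, L=0; A->plug->C->R->C->L->D->refl->H->L'->B->R'->D->plug->D
Char 4 ('A'): step: R->6, L=0; A->plug->C->R->A->L->C->refl->E->L'->D->R'->H->plug->H
Char 5 ('C'): step: R->7, L=0; C->plug->A->R->A->L->C->refl->E->L'->D->R'->E->plug->F
Char 6 ('A'): step: R->0, L->1 (L advanced); A->plug->C->R->E->L->H->refl->D->L'->C->R'->D->plug->D

D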